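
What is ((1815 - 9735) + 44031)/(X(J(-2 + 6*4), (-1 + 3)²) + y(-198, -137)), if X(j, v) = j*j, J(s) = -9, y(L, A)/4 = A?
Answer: -36111/467 ≈ -77.325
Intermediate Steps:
y(L, A) = 4*A
X(j, v) = j²
((1815 - 9735) + 44031)/(X(J(-2 + 6*4), (-1 + 3)²) + y(-198, -137)) = ((1815 - 9735) + 44031)/((-9)² + 4*(-137)) = (-7920 + 44031)/(81 - 548) = 36111/(-467) = 36111*(-1/467) = -36111/467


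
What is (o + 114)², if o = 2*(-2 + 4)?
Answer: 13924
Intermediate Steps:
o = 4 (o = 2*2 = 4)
(o + 114)² = (4 + 114)² = 118² = 13924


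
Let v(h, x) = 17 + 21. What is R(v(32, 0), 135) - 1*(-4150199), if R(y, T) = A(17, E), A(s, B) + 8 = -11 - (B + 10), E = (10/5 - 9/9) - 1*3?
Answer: 4150172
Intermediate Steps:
E = -2 (E = (10*(⅕) - 9*⅑) - 3 = (2 - 1) - 3 = 1 - 3 = -2)
A(s, B) = -29 - B (A(s, B) = -8 + (-11 - (B + 10)) = -8 + (-11 - (10 + B)) = -8 + (-11 + (-10 - B)) = -8 + (-21 - B) = -29 - B)
v(h, x) = 38
R(y, T) = -27 (R(y, T) = -29 - 1*(-2) = -29 + 2 = -27)
R(v(32, 0), 135) - 1*(-4150199) = -27 - 1*(-4150199) = -27 + 4150199 = 4150172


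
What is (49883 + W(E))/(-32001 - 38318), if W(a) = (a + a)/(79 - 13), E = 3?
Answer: -548714/773509 ≈ -0.70938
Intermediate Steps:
W(a) = a/33 (W(a) = (2*a)/66 = (2*a)*(1/66) = a/33)
(49883 + W(E))/(-32001 - 38318) = (49883 + (1/33)*3)/(-32001 - 38318) = (49883 + 1/11)/(-70319) = (548714/11)*(-1/70319) = -548714/773509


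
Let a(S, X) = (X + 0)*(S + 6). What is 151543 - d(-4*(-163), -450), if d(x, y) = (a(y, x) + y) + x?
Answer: 440829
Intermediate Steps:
a(S, X) = X*(6 + S)
d(x, y) = x + y + x*(6 + y) (d(x, y) = (x*(6 + y) + y) + x = (y + x*(6 + y)) + x = x + y + x*(6 + y))
151543 - d(-4*(-163), -450) = 151543 - (-4*(-163) - 450 + (-4*(-163))*(6 - 450)) = 151543 - (652 - 450 + 652*(-444)) = 151543 - (652 - 450 - 289488) = 151543 - 1*(-289286) = 151543 + 289286 = 440829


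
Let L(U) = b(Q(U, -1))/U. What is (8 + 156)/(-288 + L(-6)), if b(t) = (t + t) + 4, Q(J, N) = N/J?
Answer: -2952/5197 ≈ -0.56802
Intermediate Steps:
b(t) = 4 + 2*t (b(t) = 2*t + 4 = 4 + 2*t)
L(U) = (4 - 2/U)/U (L(U) = (4 + 2*(-1/U))/U = (4 - 2/U)/U)
(8 + 156)/(-288 + L(-6)) = (8 + 156)/(-288 + 2*(-1 + 2*(-6))/(-6)**2) = 164/(-288 + 2*(1/36)*(-1 - 12)) = 164/(-288 + 2*(1/36)*(-13)) = 164/(-288 - 13/18) = 164/(-5197/18) = 164*(-18/5197) = -2952/5197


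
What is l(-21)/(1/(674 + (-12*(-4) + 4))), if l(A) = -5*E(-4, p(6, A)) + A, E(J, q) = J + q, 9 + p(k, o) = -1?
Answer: 35574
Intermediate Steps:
p(k, o) = -10 (p(k, o) = -9 - 1 = -10)
l(A) = 70 + A (l(A) = -5*(-4 - 10) + A = -5*(-14) + A = 70 + A)
l(-21)/(1/(674 + (-12*(-4) + 4))) = (70 - 21)/(1/(674 + (-12*(-4) + 4))) = 49/(1/(674 + (48 + 4))) = 49/(1/(674 + 52)) = 49/(1/726) = 49*726 = 35574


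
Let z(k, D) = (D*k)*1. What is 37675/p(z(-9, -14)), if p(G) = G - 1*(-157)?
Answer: 37675/283 ≈ 133.13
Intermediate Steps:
z(k, D) = D*k
p(G) = 157 + G (p(G) = G + 157 = 157 + G)
37675/p(z(-9, -14)) = 37675/(157 - 14*(-9)) = 37675/(157 + 126) = 37675/283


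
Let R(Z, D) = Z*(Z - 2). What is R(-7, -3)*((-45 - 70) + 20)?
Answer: -5985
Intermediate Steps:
R(Z, D) = Z*(-2 + Z)
R(-7, -3)*((-45 - 70) + 20) = (-7*(-2 - 7))*((-45 - 70) + 20) = (-7*(-9))*(-115 + 20) = 63*(-95) = -5985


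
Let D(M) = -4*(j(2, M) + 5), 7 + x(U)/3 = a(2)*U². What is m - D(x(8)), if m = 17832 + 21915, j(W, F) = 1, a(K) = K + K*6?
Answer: 39771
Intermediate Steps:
a(K) = 7*K (a(K) = K + 6*K = 7*K)
x(U) = -21 + 42*U² (x(U) = -21 + 3*((7*2)*U²) = -21 + 3*(14*U²) = -21 + 42*U²)
m = 39747
D(M) = -24 (D(M) = -4*(1 + 5) = -4*6 = -24)
m - D(x(8)) = 39747 - 1*(-24) = 39747 + 24 = 39771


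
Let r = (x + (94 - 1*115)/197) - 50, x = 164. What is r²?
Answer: 503418969/38809 ≈ 12972.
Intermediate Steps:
r = 22437/197 (r = (164 + (94 - 1*115)/197) - 50 = (164 + (94 - 115)*(1/197)) - 50 = (164 - 21*1/197) - 50 = (164 - 21/197) - 50 = 32287/197 - 50 = 22437/197 ≈ 113.89)
r² = (22437/197)² = 503418969/38809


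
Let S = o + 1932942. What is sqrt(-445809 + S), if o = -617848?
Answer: sqrt(869285) ≈ 932.35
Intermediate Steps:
S = 1315094 (S = -617848 + 1932942 = 1315094)
sqrt(-445809 + S) = sqrt(-445809 + 1315094) = sqrt(869285)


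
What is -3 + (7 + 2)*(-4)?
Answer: -39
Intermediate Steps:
-3 + (7 + 2)*(-4) = -3 + 9*(-4) = -3 - 36 = -39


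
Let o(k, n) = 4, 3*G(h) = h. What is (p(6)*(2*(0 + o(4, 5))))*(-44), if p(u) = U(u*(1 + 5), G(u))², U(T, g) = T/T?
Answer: -352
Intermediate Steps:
G(h) = h/3
U(T, g) = 1
p(u) = 1 (p(u) = 1² = 1)
(p(6)*(2*(0 + o(4, 5))))*(-44) = (1*(2*(0 + 4)))*(-44) = (1*(2*4))*(-44) = (1*8)*(-44) = 8*(-44) = -352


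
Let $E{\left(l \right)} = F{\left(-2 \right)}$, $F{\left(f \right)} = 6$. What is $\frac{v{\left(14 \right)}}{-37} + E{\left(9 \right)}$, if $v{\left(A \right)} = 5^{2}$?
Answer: $\frac{197}{37} \approx 5.3243$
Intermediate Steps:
$E{\left(l \right)} = 6$
$v{\left(A \right)} = 25$
$\frac{v{\left(14 \right)}}{-37} + E{\left(9 \right)} = \frac{1}{-37} \cdot 25 + 6 = \left(- \frac{1}{37}\right) 25 + 6 = - \frac{25}{37} + 6 = \frac{197}{37}$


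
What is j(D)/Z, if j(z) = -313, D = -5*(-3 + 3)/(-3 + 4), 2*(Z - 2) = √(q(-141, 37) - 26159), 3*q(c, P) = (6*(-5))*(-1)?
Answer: -2504/26165 + 626*I*√26149/26165 ≈ -0.0957 + 3.8688*I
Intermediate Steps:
q(c, P) = 10 (q(c, P) = ((6*(-5))*(-1))/3 = (-30*(-1))/3 = (⅓)*30 = 10)
Z = 2 + I*√26149/2 (Z = 2 + √(10 - 26159)/2 = 2 + √(-26149)/2 = 2 + (I*√26149)/2 = 2 + I*√26149/2 ≈ 2.0 + 80.853*I)
D = 0 (D = -0/1 = -0 = -5*0 = 0)
j(D)/Z = -313/(2 + I*√26149/2)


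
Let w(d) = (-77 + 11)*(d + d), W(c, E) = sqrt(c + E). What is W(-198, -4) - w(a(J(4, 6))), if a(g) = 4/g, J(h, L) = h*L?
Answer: 22 + I*sqrt(202) ≈ 22.0 + 14.213*I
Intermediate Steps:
J(h, L) = L*h
W(c, E) = sqrt(E + c)
w(d) = -132*d
W(-198, -4) - w(a(J(4, 6))) = sqrt(-4 - 198) - (-132)*4/((6*4)) = sqrt(-202) - (-132)*4/24 = I*sqrt(202) - (-132)*4*(1/24) = I*sqrt(202) - (-132)/6 = I*sqrt(202) - 1*(-22) = I*sqrt(202) + 22 = 22 + I*sqrt(202)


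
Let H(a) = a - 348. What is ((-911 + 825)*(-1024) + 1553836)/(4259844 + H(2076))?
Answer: 136825/355131 ≈ 0.38528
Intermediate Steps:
H(a) = -348 + a
((-911 + 825)*(-1024) + 1553836)/(4259844 + H(2076)) = ((-911 + 825)*(-1024) + 1553836)/(4259844 + (-348 + 2076)) = (-86*(-1024) + 1553836)/(4259844 + 1728) = (88064 + 1553836)/4261572 = 1641900*(1/4261572) = 136825/355131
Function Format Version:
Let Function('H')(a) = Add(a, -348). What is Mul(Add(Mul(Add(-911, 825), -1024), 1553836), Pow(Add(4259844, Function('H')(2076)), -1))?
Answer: Rational(136825, 355131) ≈ 0.38528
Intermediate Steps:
Function('H')(a) = Add(-348, a)
Mul(Add(Mul(Add(-911, 825), -1024), 1553836), Pow(Add(4259844, Function('H')(2076)), -1)) = Mul(Add(Mul(Add(-911, 825), -1024), 1553836), Pow(Add(4259844, Add(-348, 2076)), -1)) = Mul(Add(Mul(-86, -1024), 1553836), Pow(Add(4259844, 1728), -1)) = Mul(Add(88064, 1553836), Pow(4261572, -1)) = Mul(1641900, Rational(1, 4261572)) = Rational(136825, 355131)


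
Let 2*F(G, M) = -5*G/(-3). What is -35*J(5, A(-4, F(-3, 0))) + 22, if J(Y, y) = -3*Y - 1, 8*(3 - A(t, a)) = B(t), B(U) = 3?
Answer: 582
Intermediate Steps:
F(G, M) = 5*G/6 (F(G, M) = (-5*G/(-3))/2 = (-5*G*(-⅓))/2 = (5*G/3)/2 = 5*G/6)
A(t, a) = 21/8 (A(t, a) = 3 - ⅛*3 = 3 - 3/8 = 21/8)
J(Y, y) = -1 - 3*Y
-35*J(5, A(-4, F(-3, 0))) + 22 = -35*(-1 - 3*5) + 22 = -35*(-1 - 15) + 22 = -35*(-16) + 22 = 560 + 22 = 582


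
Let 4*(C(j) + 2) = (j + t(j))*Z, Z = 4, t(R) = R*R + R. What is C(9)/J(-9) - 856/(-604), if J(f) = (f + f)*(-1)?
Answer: 18499/2718 ≈ 6.8061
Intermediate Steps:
J(f) = -2*f (J(f) = (2*f)*(-1) = -2*f)
t(R) = R + R**2 (t(R) = R**2 + R = R + R**2)
C(j) = -2 + j + j*(1 + j) (C(j) = -2 + ((j + j*(1 + j))*4)/4 = -2 + (4*j + 4*j*(1 + j))/4 = -2 + (j + j*(1 + j)) = -2 + j + j*(1 + j))
C(9)/J(-9) - 856/(-604) = (-2 + 9 + 9*(1 + 9))/((-2*(-9))) - 856/(-604) = (-2 + 9 + 9*10)/18 - 856*(-1/604) = (-2 + 9 + 90)*(1/18) + 214/151 = 97*(1/18) + 214/151 = 97/18 + 214/151 = 18499/2718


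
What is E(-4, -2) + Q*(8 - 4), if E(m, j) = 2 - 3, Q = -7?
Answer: -29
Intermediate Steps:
E(m, j) = -1
E(-4, -2) + Q*(8 - 4) = -1 - 7*(8 - 4) = -1 - 7*4 = -1 - 28 = -29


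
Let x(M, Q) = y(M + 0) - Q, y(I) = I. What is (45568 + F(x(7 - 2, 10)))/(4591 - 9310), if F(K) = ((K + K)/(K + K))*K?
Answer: -45563/4719 ≈ -9.6552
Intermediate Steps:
x(M, Q) = M - Q (x(M, Q) = (M + 0) - Q = M - Q)
F(K) = K (F(K) = ((2*K)/((2*K)))*K = ((2*K)*(1/(2*K)))*K = 1*K = K)
(45568 + F(x(7 - 2, 10)))/(4591 - 9310) = (45568 + ((7 - 2) - 1*10))/(4591 - 9310) = (45568 + (5 - 10))/(-4719) = (45568 - 5)*(-1/4719) = 45563*(-1/4719) = -45563/4719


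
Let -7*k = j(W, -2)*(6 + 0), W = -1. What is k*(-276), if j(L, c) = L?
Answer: -1656/7 ≈ -236.57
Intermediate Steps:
k = 6/7 (k = -(-1)*(6 + 0)/7 = -(-1)*6/7 = -⅐*(-6) = 6/7 ≈ 0.85714)
k*(-276) = (6/7)*(-276) = -1656/7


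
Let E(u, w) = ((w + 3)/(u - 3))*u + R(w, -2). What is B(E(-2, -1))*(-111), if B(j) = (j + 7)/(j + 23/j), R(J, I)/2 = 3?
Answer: -86802/577 ≈ -150.44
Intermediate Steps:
R(J, I) = 6 (R(J, I) = 2*3 = 6)
E(u, w) = 6 + u*(3 + w)/(-3 + u) (E(u, w) = ((w + 3)/(u - 3))*u + 6 = ((3 + w)/(-3 + u))*u + 6 = u*(3 + w)/(-3 + u) + 6 = 6 + u*(3 + w)/(-3 + u))
B(j) = (7 + j)/(j + 23/j)
B(E(-2, -1))*(-111) = (((-18 + 9*(-2) - 2*(-1))/(-3 - 2))*(7 + (-18 + 9*(-2) - 2*(-1))/(-3 - 2))/(23 + ((-18 + 9*(-2) - 2*(-1))/(-3 - 2))²))*(-111) = (((-18 - 18 + 2)/(-5))*(7 + (-18 - 18 + 2)/(-5))/(23 + ((-18 - 18 + 2)/(-5))²))*(-111) = ((-⅕*(-34))*(7 - ⅕*(-34))/(23 + (-⅕*(-34))²))*(-111) = (34*(7 + 34/5)/(5*(23 + (34/5)²)))*(-111) = ((34/5)*(69/5)/(23 + 1156/25))*(-111) = ((34/5)*(69/5)/(1731/25))*(-111) = ((34/5)*(25/1731)*(69/5))*(-111) = (782/577)*(-111) = -86802/577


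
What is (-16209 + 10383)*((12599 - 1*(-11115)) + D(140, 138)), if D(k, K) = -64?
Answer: -137784900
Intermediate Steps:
(-16209 + 10383)*((12599 - 1*(-11115)) + D(140, 138)) = (-16209 + 10383)*((12599 - 1*(-11115)) - 64) = -5826*((12599 + 11115) - 64) = -5826*(23714 - 64) = -5826*23650 = -137784900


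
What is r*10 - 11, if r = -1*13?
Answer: -141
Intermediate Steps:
r = -13
r*10 - 11 = -13*10 - 11 = -130 - 11 = -141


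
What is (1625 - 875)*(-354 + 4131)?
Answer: 2832750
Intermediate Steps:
(1625 - 875)*(-354 + 4131) = 750*3777 = 2832750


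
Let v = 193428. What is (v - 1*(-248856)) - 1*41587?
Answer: 400697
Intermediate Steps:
(v - 1*(-248856)) - 1*41587 = (193428 - 1*(-248856)) - 1*41587 = (193428 + 248856) - 41587 = 442284 - 41587 = 400697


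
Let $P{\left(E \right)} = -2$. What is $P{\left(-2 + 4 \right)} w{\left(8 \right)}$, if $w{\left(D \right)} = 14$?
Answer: $-28$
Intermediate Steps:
$P{\left(-2 + 4 \right)} w{\left(8 \right)} = \left(-2\right) 14 = -28$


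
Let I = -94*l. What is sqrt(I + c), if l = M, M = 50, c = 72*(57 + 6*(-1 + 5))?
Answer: 2*sqrt(283) ≈ 33.645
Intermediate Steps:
c = 5832 (c = 72*(57 + 6*4) = 72*(57 + 24) = 72*81 = 5832)
l = 50
I = -4700 (I = -94*50 = -4700)
sqrt(I + c) = sqrt(-4700 + 5832) = sqrt(1132) = 2*sqrt(283)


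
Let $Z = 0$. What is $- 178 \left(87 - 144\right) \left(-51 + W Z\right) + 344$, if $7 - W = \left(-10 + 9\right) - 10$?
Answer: $-517102$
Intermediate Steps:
$W = 18$ ($W = 7 - \left(\left(-10 + 9\right) - 10\right) = 7 - \left(-1 - 10\right) = 7 - -11 = 7 + 11 = 18$)
$- 178 \left(87 - 144\right) \left(-51 + W Z\right) + 344 = - 178 \left(87 - 144\right) \left(-51 + 18 \cdot 0\right) + 344 = - 178 \left(- 57 \left(-51 + 0\right)\right) + 344 = - 178 \left(\left(-57\right) \left(-51\right)\right) + 344 = \left(-178\right) 2907 + 344 = -517446 + 344 = -517102$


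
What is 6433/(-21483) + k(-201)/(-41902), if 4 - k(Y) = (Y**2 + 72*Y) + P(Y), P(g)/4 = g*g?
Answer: 537018563/128597238 ≈ 4.1760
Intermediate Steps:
P(g) = 4*g**2 (P(g) = 4*(g*g) = 4*g**2)
k(Y) = 4 - 72*Y - 5*Y**2 (k(Y) = 4 - ((Y**2 + 72*Y) + 4*Y**2) = 4 - (5*Y**2 + 72*Y) = 4 + (-72*Y - 5*Y**2) = 4 - 72*Y - 5*Y**2)
6433/(-21483) + k(-201)/(-41902) = 6433/(-21483) + (4 - 72*(-201) - 5*(-201)**2)/(-41902) = 6433*(-1/21483) + (4 + 14472 - 5*40401)*(-1/41902) = -919/3069 + (4 + 14472 - 202005)*(-1/41902) = -919/3069 - 187529*(-1/41902) = -919/3069 + 187529/41902 = 537018563/128597238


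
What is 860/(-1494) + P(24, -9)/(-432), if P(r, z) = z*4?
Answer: -1471/2988 ≈ -0.49230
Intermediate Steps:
P(r, z) = 4*z
860/(-1494) + P(24, -9)/(-432) = 860/(-1494) + (4*(-9))/(-432) = 860*(-1/1494) - 36*(-1/432) = -430/747 + 1/12 = -1471/2988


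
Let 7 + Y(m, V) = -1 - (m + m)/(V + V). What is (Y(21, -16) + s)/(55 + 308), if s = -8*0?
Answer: -107/5808 ≈ -0.018423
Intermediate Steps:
s = 0
Y(m, V) = -8 - m/V (Y(m, V) = -7 + (-1 - (m + m)/(V + V)) = -7 + (-1 - 2*m/(2*V)) = -7 + (-1 - 2*m*1/(2*V)) = -7 + (-1 - m/V) = -8 - m/V)
(Y(21, -16) + s)/(55 + 308) = ((-8 - 1*21/(-16)) + 0)/(55 + 308) = ((-8 - 1*21*(-1/16)) + 0)/363 = ((-8 + 21/16) + 0)*(1/363) = (-107/16 + 0)*(1/363) = -107/16*1/363 = -107/5808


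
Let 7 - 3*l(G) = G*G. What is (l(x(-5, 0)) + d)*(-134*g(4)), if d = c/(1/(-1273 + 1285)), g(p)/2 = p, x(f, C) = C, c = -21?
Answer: 802928/3 ≈ 2.6764e+5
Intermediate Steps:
g(p) = 2*p
l(G) = 7/3 - G²/3 (l(G) = 7/3 - G*G/3 = 7/3 - G²/3)
d = -252 (d = -21/(1/(-1273 + 1285)) = -21/(1/12) = -21/1/12 = -21*12 = -252)
(l(x(-5, 0)) + d)*(-134*g(4)) = ((7/3 - ⅓*0²) - 252)*(-268*4) = ((7/3 - ⅓*0) - 252)*(-134*8) = ((7/3 + 0) - 252)*(-1072) = (7/3 - 252)*(-1072) = -749/3*(-1072) = 802928/3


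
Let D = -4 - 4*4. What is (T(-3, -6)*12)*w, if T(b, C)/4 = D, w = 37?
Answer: -35520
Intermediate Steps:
D = -20 (D = -4 - 16 = -20)
T(b, C) = -80 (T(b, C) = 4*(-20) = -80)
(T(-3, -6)*12)*w = -80*12*37 = -960*37 = -35520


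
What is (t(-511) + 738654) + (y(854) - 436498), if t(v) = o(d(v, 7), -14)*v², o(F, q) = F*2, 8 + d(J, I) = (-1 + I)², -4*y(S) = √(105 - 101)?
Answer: 29849863/2 ≈ 1.4925e+7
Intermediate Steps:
y(S) = -½ (y(S) = -√(105 - 101)/4 = -√4/4 = -¼*2 = -½)
d(J, I) = -8 + (-1 + I)²
o(F, q) = 2*F
t(v) = 56*v² (t(v) = (2*(-8 + (-1 + 7)²))*v² = (2*(-8 + 6²))*v² = (2*(-8 + 36))*v² = (2*28)*v² = 56*v²)
(t(-511) + 738654) + (y(854) - 436498) = (56*(-511)² + 738654) + (-½ - 436498) = (56*261121 + 738654) - 872997/2 = (14622776 + 738654) - 872997/2 = 15361430 - 872997/2 = 29849863/2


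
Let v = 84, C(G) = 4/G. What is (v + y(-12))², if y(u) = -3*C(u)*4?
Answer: 7744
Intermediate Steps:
y(u) = -48/u (y(u) = -12/u*4 = -48/u)
(v + y(-12))² = (84 - 48/(-12))² = (84 - 48*(-1/12))² = (84 + 4)² = 88² = 7744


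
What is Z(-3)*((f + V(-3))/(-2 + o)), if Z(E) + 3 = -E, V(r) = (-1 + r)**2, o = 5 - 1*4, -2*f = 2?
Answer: 0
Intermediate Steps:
f = -1 (f = -1/2*2 = -1)
o = 1 (o = 5 - 4 = 1)
Z(E) = -3 - E
Z(-3)*((f + V(-3))/(-2 + o)) = (-3 - 1*(-3))*((-1 + (-1 - 3)**2)/(-2 + 1)) = (-3 + 3)*((-1 + (-4)**2)/(-1)) = 0*((-1 + 16)*(-1)) = 0*(15*(-1)) = 0*(-15) = 0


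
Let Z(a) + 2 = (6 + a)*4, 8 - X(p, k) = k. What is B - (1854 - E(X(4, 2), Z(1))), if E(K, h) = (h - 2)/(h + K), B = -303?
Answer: -8625/4 ≈ -2156.3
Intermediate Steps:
X(p, k) = 8 - k
Z(a) = 22 + 4*a (Z(a) = -2 + (6 + a)*4 = -2 + (24 + 4*a) = 22 + 4*a)
E(K, h) = (-2 + h)/(K + h)
B - (1854 - E(X(4, 2), Z(1))) = -303 - (1854 - (-2 + (22 + 4*1))/((8 - 1*2) + (22 + 4*1))) = -303 - (1854 - (-2 + (22 + 4))/((8 - 2) + (22 + 4))) = -303 - (1854 - (-2 + 26)/(6 + 26)) = -303 - (1854 - 24/32) = -303 - (1854 - 1*¾) = -303 - (1854 - ¾) = -303 - 1*7413/4 = -303 - 7413/4 = -8625/4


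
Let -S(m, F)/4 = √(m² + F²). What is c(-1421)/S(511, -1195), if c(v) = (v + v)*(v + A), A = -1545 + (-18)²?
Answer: -1877141*√1689146/1689146 ≈ -1444.3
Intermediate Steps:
A = -1221 (A = -1545 + 324 = -1221)
c(v) = 2*v*(-1221 + v) (c(v) = (v + v)*(v - 1221) = (2*v)*(-1221 + v) = 2*v*(-1221 + v))
S(m, F) = -4*√(F² + m²) (S(m, F) = -4*√(m² + F²) = -4*√(F² + m²))
c(-1421)/S(511, -1195) = (2*(-1421)*(-1221 - 1421))/((-4*√((-1195)² + 511²))) = (2*(-1421)*(-2642))/((-4*√(1428025 + 261121))) = 7508564/((-4*√1689146)) = 7508564*(-√1689146/6756584) = -1877141*√1689146/1689146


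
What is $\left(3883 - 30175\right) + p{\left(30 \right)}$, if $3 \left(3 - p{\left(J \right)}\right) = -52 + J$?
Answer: $- \frac{78845}{3} \approx -26282.0$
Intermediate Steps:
$p{\left(J \right)} = \frac{61}{3} - \frac{J}{3}$ ($p{\left(J \right)} = 3 - \frac{-52 + J}{3} = 3 - \left(- \frac{52}{3} + \frac{J}{3}\right) = \frac{61}{3} - \frac{J}{3}$)
$\left(3883 - 30175\right) + p{\left(30 \right)} = \left(3883 - 30175\right) + \left(\frac{61}{3} - 10\right) = -26292 + \left(\frac{61}{3} - 10\right) = -26292 + \frac{31}{3} = - \frac{78845}{3}$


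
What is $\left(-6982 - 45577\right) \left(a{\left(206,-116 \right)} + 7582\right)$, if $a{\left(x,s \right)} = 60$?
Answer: $-401655878$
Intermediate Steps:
$\left(-6982 - 45577\right) \left(a{\left(206,-116 \right)} + 7582\right) = \left(-6982 - 45577\right) \left(60 + 7582\right) = \left(-52559\right) 7642 = -401655878$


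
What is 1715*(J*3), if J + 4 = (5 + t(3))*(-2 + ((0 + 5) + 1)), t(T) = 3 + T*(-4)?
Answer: -102900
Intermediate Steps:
t(T) = 3 - 4*T
J = -20 (J = -4 + (5 + (3 - 4*3))*(-2 + ((0 + 5) + 1)) = -4 + (5 + (3 - 12))*(-2 + (5 + 1)) = -4 + (5 - 9)*(-2 + 6) = -4 - 4*4 = -4 - 16 = -20)
1715*(J*3) = 1715*(-20*3) = 1715*(-60) = -102900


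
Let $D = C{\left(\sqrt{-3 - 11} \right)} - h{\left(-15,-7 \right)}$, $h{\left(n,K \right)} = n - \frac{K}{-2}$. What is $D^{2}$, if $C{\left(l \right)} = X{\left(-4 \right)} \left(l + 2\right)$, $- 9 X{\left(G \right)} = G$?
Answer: $\frac{120905}{324} + \frac{1396 i \sqrt{14}}{81} \approx 373.16 + 64.486 i$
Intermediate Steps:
$X{\left(G \right)} = - \frac{G}{9}$
$h{\left(n,K \right)} = n + \frac{K}{2}$ ($h{\left(n,K \right)} = n - K \left(- \frac{1}{2}\right) = n - - \frac{K}{2} = n + \frac{K}{2}$)
$C{\left(l \right)} = \frac{8}{9} + \frac{4 l}{9}$ ($C{\left(l \right)} = \left(- \frac{1}{9}\right) \left(-4\right) \left(l + 2\right) = \frac{4 \left(2 + l\right)}{9} = \frac{8}{9} + \frac{4 l}{9}$)
$D = \frac{349}{18} + \frac{4 i \sqrt{14}}{9}$ ($D = \left(\frac{8}{9} + \frac{4 \sqrt{-3 - 11}}{9}\right) - \left(-15 + \frac{1}{2} \left(-7\right)\right) = \left(\frac{8}{9} + \frac{4 \sqrt{-14}}{9}\right) - \left(-15 - \frac{7}{2}\right) = \left(\frac{8}{9} + \frac{4 i \sqrt{14}}{9}\right) - - \frac{37}{2} = \left(\frac{8}{9} + \frac{4 i \sqrt{14}}{9}\right) + \frac{37}{2} = \frac{349}{18} + \frac{4 i \sqrt{14}}{9} \approx 19.389 + 1.663 i$)
$D^{2} = \left(\frac{349}{18} + \frac{4 i \sqrt{14}}{9}\right)^{2}$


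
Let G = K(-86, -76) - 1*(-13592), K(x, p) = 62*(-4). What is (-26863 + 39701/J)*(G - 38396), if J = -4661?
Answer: 3137716503488/4661 ≈ 6.7318e+8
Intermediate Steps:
K(x, p) = -248
G = 13344 (G = -248 - 1*(-13592) = -248 + 13592 = 13344)
(-26863 + 39701/J)*(G - 38396) = (-26863 + 39701/(-4661))*(13344 - 38396) = (-26863 + 39701*(-1/4661))*(-25052) = (-26863 - 39701/4661)*(-25052) = -125248144/4661*(-25052) = 3137716503488/4661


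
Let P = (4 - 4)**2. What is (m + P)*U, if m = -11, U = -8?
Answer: 88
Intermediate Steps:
P = 0 (P = 0**2 = 0)
(m + P)*U = (-11 + 0)*(-8) = -11*(-8) = 88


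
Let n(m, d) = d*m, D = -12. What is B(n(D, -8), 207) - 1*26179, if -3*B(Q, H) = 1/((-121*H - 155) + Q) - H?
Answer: -1966552979/75318 ≈ -26110.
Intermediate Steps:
B(Q, H) = -1/(3*(-155 + Q - 121*H)) + H/3 (B(Q, H) = -(1/((-121*H - 155) + Q) - H)/3 = -(1/((-155 - 121*H) + Q) - H)/3 = -(1/(-155 + Q - 121*H) - H)/3 = -1/(3*(-155 + Q - 121*H)) + H/3)
B(n(D, -8), 207) - 1*26179 = (1 + 121*207² + 155*207 - 1*207*(-8*(-12)))/(3*(155 - (-8)*(-12) + 121*207)) - 1*26179 = (1 + 121*42849 + 32085 - 1*207*96)/(3*(155 - 1*96 + 25047)) - 26179 = (1 + 5184729 + 32085 - 19872)/(3*(155 - 96 + 25047)) - 26179 = (⅓)*5196943/25106 - 26179 = (⅓)*(1/25106)*5196943 - 26179 = 5196943/75318 - 26179 = -1966552979/75318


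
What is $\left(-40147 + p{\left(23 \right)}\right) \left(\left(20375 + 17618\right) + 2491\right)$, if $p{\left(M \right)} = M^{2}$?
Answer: $-1603895112$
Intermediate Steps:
$\left(-40147 + p{\left(23 \right)}\right) \left(\left(20375 + 17618\right) + 2491\right) = \left(-40147 + 23^{2}\right) \left(\left(20375 + 17618\right) + 2491\right) = \left(-40147 + 529\right) \left(37993 + 2491\right) = \left(-39618\right) 40484 = -1603895112$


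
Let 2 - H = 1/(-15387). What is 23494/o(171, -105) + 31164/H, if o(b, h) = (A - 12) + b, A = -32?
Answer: 61622127286/3908425 ≈ 15766.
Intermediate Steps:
H = 30775/15387 (H = 2 - 1/(-15387) = 2 - 1*(-1/15387) = 2 + 1/15387 = 30775/15387 ≈ 2.0001)
o(b, h) = -44 + b (o(b, h) = (-32 - 12) + b = -44 + b)
23494/o(171, -105) + 31164/H = 23494/(-44 + 171) + 31164/(30775/15387) = 23494/127 + 31164*(15387/30775) = 23494*(1/127) + 479520468/30775 = 23494/127 + 479520468/30775 = 61622127286/3908425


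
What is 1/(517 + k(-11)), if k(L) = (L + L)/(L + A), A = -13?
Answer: 12/6215 ≈ 0.0019308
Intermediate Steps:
k(L) = 2*L/(-13 + L) (k(L) = (L + L)/(L - 13) = (2*L)/(-13 + L) = 2*L/(-13 + L))
1/(517 + k(-11)) = 1/(517 + 2*(-11)/(-13 - 11)) = 1/(517 + 2*(-11)/(-24)) = 1/(517 + 2*(-11)*(-1/24)) = 1/(517 + 11/12) = 1/(6215/12) = 12/6215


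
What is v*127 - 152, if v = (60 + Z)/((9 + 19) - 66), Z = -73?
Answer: -4125/38 ≈ -108.55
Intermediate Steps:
v = 13/38 (v = (60 - 73)/((9 + 19) - 66) = -13/(28 - 66) = -13/(-38) = -13*(-1/38) = 13/38 ≈ 0.34211)
v*127 - 152 = (13/38)*127 - 152 = 1651/38 - 152 = -4125/38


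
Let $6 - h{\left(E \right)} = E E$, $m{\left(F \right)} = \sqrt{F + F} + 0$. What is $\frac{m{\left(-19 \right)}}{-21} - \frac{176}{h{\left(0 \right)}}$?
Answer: $- \frac{88}{3} - \frac{i \sqrt{38}}{21} \approx -29.333 - 0.29354 i$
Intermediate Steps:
$m{\left(F \right)} = \sqrt{2} \sqrt{F}$ ($m{\left(F \right)} = \sqrt{2 F} + 0 = \sqrt{2} \sqrt{F} + 0 = \sqrt{2} \sqrt{F}$)
$h{\left(E \right)} = 6 - E^{2}$ ($h{\left(E \right)} = 6 - E E = 6 - E^{2}$)
$\frac{m{\left(-19 \right)}}{-21} - \frac{176}{h{\left(0 \right)}} = \frac{\sqrt{2} \sqrt{-19}}{-21} - \frac{176}{6 - 0^{2}} = \sqrt{2} i \sqrt{19} \left(- \frac{1}{21}\right) - \frac{176}{6 - 0} = i \sqrt{38} \left(- \frac{1}{21}\right) - \frac{176}{6 + 0} = - \frac{i \sqrt{38}}{21} - \frac{176}{6} = - \frac{i \sqrt{38}}{21} - \frac{88}{3} = - \frac{88}{3} - \frac{i \sqrt{38}}{21}$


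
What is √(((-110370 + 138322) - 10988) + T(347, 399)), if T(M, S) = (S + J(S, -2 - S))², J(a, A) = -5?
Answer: 10*√1722 ≈ 414.97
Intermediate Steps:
T(M, S) = (-5 + S)² (T(M, S) = (S - 5)² = (-5 + S)²)
√(((-110370 + 138322) - 10988) + T(347, 399)) = √(((-110370 + 138322) - 10988) + (-5 + 399)²) = √((27952 - 10988) + 394²) = √(16964 + 155236) = √172200 = 10*√1722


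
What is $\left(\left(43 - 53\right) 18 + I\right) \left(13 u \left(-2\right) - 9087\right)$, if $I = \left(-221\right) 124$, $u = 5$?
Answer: $254241728$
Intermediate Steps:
$I = -27404$
$\left(\left(43 - 53\right) 18 + I\right) \left(13 u \left(-2\right) - 9087\right) = \left(\left(43 - 53\right) 18 - 27404\right) \left(13 \cdot 5 \left(-2\right) - 9087\right) = \left(\left(-10\right) 18 - 27404\right) \left(65 \left(-2\right) - 9087\right) = \left(-180 - 27404\right) \left(-130 - 9087\right) = \left(-27584\right) \left(-9217\right) = 254241728$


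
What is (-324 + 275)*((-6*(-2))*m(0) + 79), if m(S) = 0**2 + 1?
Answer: -4459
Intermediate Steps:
m(S) = 1 (m(S) = 0 + 1 = 1)
(-324 + 275)*((-6*(-2))*m(0) + 79) = (-324 + 275)*(-6*(-2)*1 + 79) = -49*(12*1 + 79) = -49*(12 + 79) = -49*91 = -4459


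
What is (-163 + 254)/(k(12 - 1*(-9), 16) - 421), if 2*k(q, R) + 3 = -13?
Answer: -7/33 ≈ -0.21212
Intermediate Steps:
k(q, R) = -8 (k(q, R) = -3/2 + (½)*(-13) = -3/2 - 13/2 = -8)
(-163 + 254)/(k(12 - 1*(-9), 16) - 421) = (-163 + 254)/(-8 - 421) = 91/(-429) = 91*(-1/429) = -7/33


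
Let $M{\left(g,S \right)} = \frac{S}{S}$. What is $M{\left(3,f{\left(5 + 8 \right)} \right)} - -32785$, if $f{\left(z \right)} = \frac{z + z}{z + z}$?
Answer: $32786$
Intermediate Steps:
$f{\left(z \right)} = 1$ ($f{\left(z \right)} = \frac{2 z}{2 z} = 2 z \frac{1}{2 z} = 1$)
$M{\left(g,S \right)} = 1$
$M{\left(3,f{\left(5 + 8 \right)} \right)} - -32785 = 1 - -32785 = 1 + 32785 = 32786$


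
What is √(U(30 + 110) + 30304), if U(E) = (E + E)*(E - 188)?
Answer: 4*√1054 ≈ 129.86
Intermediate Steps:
U(E) = 2*E*(-188 + E) (U(E) = (2*E)*(-188 + E) = 2*E*(-188 + E))
√(U(30 + 110) + 30304) = √(2*(30 + 110)*(-188 + (30 + 110)) + 30304) = √(2*140*(-188 + 140) + 30304) = √(2*140*(-48) + 30304) = √(-13440 + 30304) = √16864 = 4*√1054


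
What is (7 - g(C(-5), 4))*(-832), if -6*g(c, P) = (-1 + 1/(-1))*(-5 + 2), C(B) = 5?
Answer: -6656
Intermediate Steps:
g(c, P) = -1 (g(c, P) = -(-1 + 1/(-1))*(-5 + 2)/6 = -(-1 - 1)*(-3)/6 = -(-1)*(-3)/3 = -⅙*6 = -1)
(7 - g(C(-5), 4))*(-832) = (7 - 1*(-1))*(-832) = (7 + 1)*(-832) = 8*(-832) = -6656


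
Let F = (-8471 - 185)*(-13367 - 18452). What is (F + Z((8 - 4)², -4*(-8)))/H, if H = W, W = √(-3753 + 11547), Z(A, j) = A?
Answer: 137712640*√866/1299 ≈ 3.1198e+6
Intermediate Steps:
W = 3*√866 (W = √7794 = 3*√866 ≈ 88.284)
F = 275425264 (F = -8656*(-31819) = 275425264)
H = 3*√866 ≈ 88.284
(F + Z((8 - 4)², -4*(-8)))/H = (275425264 + (8 - 4)²)/((3*√866)) = (275425264 + 4²)*(√866/2598) = (275425264 + 16)*(√866/2598) = 275425280*(√866/2598) = 137712640*√866/1299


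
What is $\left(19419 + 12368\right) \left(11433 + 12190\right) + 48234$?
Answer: $750952535$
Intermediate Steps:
$\left(19419 + 12368\right) \left(11433 + 12190\right) + 48234 = 31787 \cdot 23623 + 48234 = 750904301 + 48234 = 750952535$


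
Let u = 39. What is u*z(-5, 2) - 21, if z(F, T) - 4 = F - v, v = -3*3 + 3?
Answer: 174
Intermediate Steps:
v = -6 (v = -9 + 3 = -6)
z(F, T) = 10 + F (z(F, T) = 4 + (F - 1*(-6)) = 4 + (F + 6) = 4 + (6 + F) = 10 + F)
u*z(-5, 2) - 21 = 39*(10 - 5) - 21 = 39*5 - 21 = 195 - 21 = 174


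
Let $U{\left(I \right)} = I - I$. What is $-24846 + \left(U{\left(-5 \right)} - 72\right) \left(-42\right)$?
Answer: $-21822$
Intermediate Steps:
$U{\left(I \right)} = 0$
$-24846 + \left(U{\left(-5 \right)} - 72\right) \left(-42\right) = -24846 + \left(0 - 72\right) \left(-42\right) = -24846 - -3024 = -24846 + 3024 = -21822$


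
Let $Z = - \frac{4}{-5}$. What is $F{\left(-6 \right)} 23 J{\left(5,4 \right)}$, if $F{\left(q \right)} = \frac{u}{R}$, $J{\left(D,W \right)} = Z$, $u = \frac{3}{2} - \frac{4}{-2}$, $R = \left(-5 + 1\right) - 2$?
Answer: $- \frac{161}{15} \approx -10.733$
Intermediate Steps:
$R = -6$ ($R = -4 - 2 = -6$)
$u = \frac{7}{2}$ ($u = 3 \cdot \frac{1}{2} - -2 = \frac{3}{2} + 2 = \frac{7}{2} \approx 3.5$)
$Z = \frac{4}{5}$ ($Z = \left(-4\right) \left(- \frac{1}{5}\right) = \frac{4}{5} \approx 0.8$)
$J{\left(D,W \right)} = \frac{4}{5}$
$F{\left(q \right)} = - \frac{7}{12}$ ($F{\left(q \right)} = \frac{7}{2 \left(-6\right)} = \frac{7}{2} \left(- \frac{1}{6}\right) = - \frac{7}{12}$)
$F{\left(-6 \right)} 23 J{\left(5,4 \right)} = \left(- \frac{7}{12}\right) 23 \cdot \frac{4}{5} = \left(- \frac{161}{12}\right) \frac{4}{5} = - \frac{161}{15}$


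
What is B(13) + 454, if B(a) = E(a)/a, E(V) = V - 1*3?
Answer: 5912/13 ≈ 454.77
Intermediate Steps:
E(V) = -3 + V (E(V) = V - 3 = -3 + V)
B(a) = (-3 + a)/a
B(13) + 454 = (-3 + 13)/13 + 454 = (1/13)*10 + 454 = 10/13 + 454 = 5912/13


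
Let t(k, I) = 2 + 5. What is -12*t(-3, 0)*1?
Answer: -84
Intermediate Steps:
t(k, I) = 7
-12*t(-3, 0)*1 = -12*7*1 = -84*1 = -84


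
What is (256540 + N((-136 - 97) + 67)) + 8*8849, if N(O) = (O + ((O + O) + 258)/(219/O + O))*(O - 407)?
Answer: 11726510018/27775 ≈ 4.2220e+5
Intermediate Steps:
N(O) = (-407 + O)*(O + (258 + 2*O)/(O + 219/O)) (N(O) = (O + (2*O + 258)/(O + 219/O))*(-407 + O) = (O + (258 + 2*O)/(O + 219/O))*(-407 + O) = (-407 + O)*(O + (258 + 2*O)/(O + 219/O)))
(256540 + N((-136 - 97) + 67)) + 8*8849 = (256540 + ((-136 - 97) + 67)*(-194139 + ((-136 - 97) + 67)**3 - 405*((-136 - 97) + 67)**2 - 337*((-136 - 97) + 67))/(219 + ((-136 - 97) + 67)**2)) + 8*8849 = (256540 + (-233 + 67)*(-194139 + (-233 + 67)**3 - 405*(-233 + 67)**2 - 337*(-233 + 67))/(219 + (-233 + 67)**2)) + 70792 = (256540 - 166*(-194139 + (-166)**3 - 405*(-166)**2 - 337*(-166))/(219 + (-166)**2)) + 70792 = (256540 - 166*(-194139 - 4574296 - 405*27556 + 55942)/(219 + 27556)) + 70792 = (256540 - 166*(-194139 - 4574296 - 11160180 + 55942)/27775) + 70792 = (256540 - 166*1/27775*(-15872673)) + 70792 = (256540 + 2634863718/27775) + 70792 = 9760262218/27775 + 70792 = 11726510018/27775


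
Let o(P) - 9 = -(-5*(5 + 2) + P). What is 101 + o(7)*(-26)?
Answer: -861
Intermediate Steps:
o(P) = 44 - P (o(P) = 9 - (-5*(5 + 2) + P) = 9 - (-5*7 + P) = 9 - (-35 + P) = 9 + (35 - P) = 44 - P)
101 + o(7)*(-26) = 101 + (44 - 1*7)*(-26) = 101 + (44 - 7)*(-26) = 101 + 37*(-26) = 101 - 962 = -861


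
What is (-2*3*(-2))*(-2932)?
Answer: -35184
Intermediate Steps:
(-2*3*(-2))*(-2932) = -6*(-2)*(-2932) = 12*(-2932) = -35184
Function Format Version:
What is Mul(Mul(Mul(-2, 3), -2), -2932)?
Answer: -35184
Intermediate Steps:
Mul(Mul(Mul(-2, 3), -2), -2932) = Mul(Mul(-6, -2), -2932) = Mul(12, -2932) = -35184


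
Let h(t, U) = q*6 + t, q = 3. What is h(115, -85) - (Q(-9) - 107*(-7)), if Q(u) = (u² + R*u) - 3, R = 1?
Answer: -685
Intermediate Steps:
Q(u) = -3 + u + u² (Q(u) = (u² + 1*u) - 3 = (u² + u) - 3 = (u + u²) - 3 = -3 + u + u²)
h(t, U) = 18 + t (h(t, U) = 3*6 + t = 18 + t)
h(115, -85) - (Q(-9) - 107*(-7)) = (18 + 115) - ((-3 - 9 + (-9)²) - 107*(-7)) = 133 - ((-3 - 9 + 81) + 749) = 133 - (69 + 749) = 133 - 1*818 = 133 - 818 = -685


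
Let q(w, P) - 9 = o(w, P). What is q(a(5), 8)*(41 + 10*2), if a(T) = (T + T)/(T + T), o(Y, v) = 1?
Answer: 610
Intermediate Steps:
a(T) = 1 (a(T) = (2*T)/((2*T)) = (2*T)*(1/(2*T)) = 1)
q(w, P) = 10 (q(w, P) = 9 + 1 = 10)
q(a(5), 8)*(41 + 10*2) = 10*(41 + 10*2) = 10*(41 + 20) = 10*61 = 610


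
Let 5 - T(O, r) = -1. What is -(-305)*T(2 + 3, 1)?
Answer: 1830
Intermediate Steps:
T(O, r) = 6 (T(O, r) = 5 - 1*(-1) = 5 + 1 = 6)
-(-305)*T(2 + 3, 1) = -(-305)*6 = -305*(-6) = 1830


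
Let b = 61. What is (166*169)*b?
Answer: 1711294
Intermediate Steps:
(166*169)*b = (166*169)*61 = 28054*61 = 1711294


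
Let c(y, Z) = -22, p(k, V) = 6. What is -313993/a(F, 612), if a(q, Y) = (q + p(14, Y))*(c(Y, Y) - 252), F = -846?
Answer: -313993/230160 ≈ -1.3642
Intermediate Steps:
a(q, Y) = -1644 - 274*q (a(q, Y) = (q + 6)*(-22 - 252) = (6 + q)*(-274) = -1644 - 274*q)
-313993/a(F, 612) = -313993/(-1644 - 274*(-846)) = -313993/(-1644 + 231804) = -313993/230160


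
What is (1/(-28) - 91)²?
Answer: 6497401/784 ≈ 8287.5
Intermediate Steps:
(1/(-28) - 91)² = (-1/28 - 91)² = (-2549/28)² = 6497401/784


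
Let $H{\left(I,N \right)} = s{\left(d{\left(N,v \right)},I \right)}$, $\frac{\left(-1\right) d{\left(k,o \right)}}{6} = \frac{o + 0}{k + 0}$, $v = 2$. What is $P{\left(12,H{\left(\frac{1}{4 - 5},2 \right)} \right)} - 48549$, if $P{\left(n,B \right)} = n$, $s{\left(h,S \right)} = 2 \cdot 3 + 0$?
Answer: $-48537$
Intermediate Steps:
$d{\left(k,o \right)} = - \frac{6 o}{k}$ ($d{\left(k,o \right)} = - 6 \frac{o + 0}{k + 0} = - 6 \frac{o}{k} = - \frac{6 o}{k}$)
$s{\left(h,S \right)} = 6$ ($s{\left(h,S \right)} = 6 + 0 = 6$)
$H{\left(I,N \right)} = 6$
$P{\left(12,H{\left(\frac{1}{4 - 5},2 \right)} \right)} - 48549 = 12 - 48549 = -48537$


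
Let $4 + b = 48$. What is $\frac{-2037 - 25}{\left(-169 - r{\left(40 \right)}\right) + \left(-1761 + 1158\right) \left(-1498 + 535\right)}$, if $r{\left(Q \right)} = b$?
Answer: $- \frac{1031}{290238} \approx -0.0035523$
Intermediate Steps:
$b = 44$ ($b = -4 + 48 = 44$)
$r{\left(Q \right)} = 44$
$\frac{-2037 - 25}{\left(-169 - r{\left(40 \right)}\right) + \left(-1761 + 1158\right) \left(-1498 + 535\right)} = \frac{-2037 - 25}{\left(-169 - 44\right) + \left(-1761 + 1158\right) \left(-1498 + 535\right)} = - \frac{2062}{\left(-169 - 44\right) - -580689} = - \frac{2062}{-213 + 580689} = - \frac{2062}{580476} = \left(-2062\right) \frac{1}{580476} = - \frac{1031}{290238}$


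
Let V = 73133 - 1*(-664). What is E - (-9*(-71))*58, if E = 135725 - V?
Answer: 24866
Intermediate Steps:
V = 73797 (V = 73133 + 664 = 73797)
E = 61928 (E = 135725 - 1*73797 = 135725 - 73797 = 61928)
E - (-9*(-71))*58 = 61928 - (-9*(-71))*58 = 61928 - 639*58 = 61928 - 1*37062 = 61928 - 37062 = 24866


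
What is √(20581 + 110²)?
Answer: √32681 ≈ 180.78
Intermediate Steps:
√(20581 + 110²) = √(20581 + 12100) = √32681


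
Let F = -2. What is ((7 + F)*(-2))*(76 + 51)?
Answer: -1270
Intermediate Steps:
((7 + F)*(-2))*(76 + 51) = ((7 - 2)*(-2))*(76 + 51) = (5*(-2))*127 = -10*127 = -1270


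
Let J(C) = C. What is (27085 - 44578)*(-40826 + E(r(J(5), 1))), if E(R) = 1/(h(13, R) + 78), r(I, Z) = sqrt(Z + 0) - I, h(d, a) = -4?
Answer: 52848504639/74 ≈ 7.1417e+8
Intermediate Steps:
r(I, Z) = sqrt(Z) - I
E(R) = 1/74 (E(R) = 1/(-4 + 78) = 1/74)
(27085 - 44578)*(-40826 + E(r(J(5), 1))) = (27085 - 44578)*(-40826 + 1/74) = -17493*(-3021123/74) = 52848504639/74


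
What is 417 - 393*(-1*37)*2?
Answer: 29499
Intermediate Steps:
417 - 393*(-1*37)*2 = 417 - (-14541)*2 = 417 - 393*(-74) = 417 + 29082 = 29499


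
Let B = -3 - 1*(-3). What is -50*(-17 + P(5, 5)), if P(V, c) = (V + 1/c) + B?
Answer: 590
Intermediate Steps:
B = 0 (B = -3 + 3 = 0)
P(V, c) = V + 1/c (P(V, c) = (V + 1/c) + 0 = V + 1/c)
-50*(-17 + P(5, 5)) = -50*(-17 + (5 + 1/5)) = -50*(-17 + (5 + ⅕)) = -50*(-17 + 26/5) = -50*(-59/5) = 590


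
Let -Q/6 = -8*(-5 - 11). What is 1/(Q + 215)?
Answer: -1/553 ≈ -0.0018083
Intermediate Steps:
Q = -768 (Q = -(-48)*(-5 - 11) = -(-48)*(-16) = -6*128 = -768)
1/(Q + 215) = 1/(-768 + 215) = 1/(-553) = -1/553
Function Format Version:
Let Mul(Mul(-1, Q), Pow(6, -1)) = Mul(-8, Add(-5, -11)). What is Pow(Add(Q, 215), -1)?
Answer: Rational(-1, 553) ≈ -0.0018083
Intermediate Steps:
Q = -768 (Q = Mul(-6, Mul(-8, Add(-5, -11))) = Mul(-6, Mul(-8, -16)) = Mul(-6, 128) = -768)
Pow(Add(Q, 215), -1) = Pow(Add(-768, 215), -1) = Pow(-553, -1) = Rational(-1, 553)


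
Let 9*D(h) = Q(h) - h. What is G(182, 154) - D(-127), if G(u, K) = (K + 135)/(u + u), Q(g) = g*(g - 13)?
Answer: -2171849/1092 ≈ -1988.9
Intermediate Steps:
Q(g) = g*(-13 + g)
G(u, K) = (135 + K)/(2*u) (G(u, K) = (135 + K)/((2*u)) = (135 + K)*(1/(2*u)) = (135 + K)/(2*u))
D(h) = -h/9 + h*(-13 + h)/9 (D(h) = (h*(-13 + h) - h)/9 = (-h + h*(-13 + h))/9 = -h/9 + h*(-13 + h)/9)
G(182, 154) - D(-127) = (½)*(135 + 154)/182 - (-127)*(-14 - 127)/9 = (½)*(1/182)*289 - (-127)*(-141)/9 = 289/364 - 1*5969/3 = 289/364 - 5969/3 = -2171849/1092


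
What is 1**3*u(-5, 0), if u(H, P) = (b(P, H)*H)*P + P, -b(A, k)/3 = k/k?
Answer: 0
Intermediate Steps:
b(A, k) = -3 (b(A, k) = -3*k/k = -3*1 = -3)
u(H, P) = P - 3*H*P (u(H, P) = (-3*H)*P + P = -3*H*P + P = P - 3*H*P)
1**3*u(-5, 0) = 1**3*(0*(1 - 3*(-5))) = 1*(0*(1 + 15)) = 1*(0*16) = 1*0 = 0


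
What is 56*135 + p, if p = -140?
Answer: 7420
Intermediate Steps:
56*135 + p = 56*135 - 140 = 7560 - 140 = 7420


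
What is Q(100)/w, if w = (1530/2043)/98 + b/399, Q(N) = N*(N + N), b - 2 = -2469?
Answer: -6340110000/1957609 ≈ -3238.7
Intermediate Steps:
b = -2467 (b = 2 - 2469 = -2467)
Q(N) = 2*N² (Q(N) = N*(2*N) = 2*N²)
w = -3915218/634011 (w = (1530/2043)/98 - 2467/399 = (1530*(1/2043))*(1/98) - 2467*1/399 = (170/227)*(1/98) - 2467/399 = 85/11123 - 2467/399 = -3915218/634011 ≈ -6.1753)
Q(100)/w = (2*100²)/(-3915218/634011) = (2*10000)*(-634011/3915218) = 20000*(-634011/3915218) = -6340110000/1957609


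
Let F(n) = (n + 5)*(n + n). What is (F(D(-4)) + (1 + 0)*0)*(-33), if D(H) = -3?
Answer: 396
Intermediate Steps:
F(n) = 2*n*(5 + n) (F(n) = (5 + n)*(2*n) = 2*n*(5 + n))
(F(D(-4)) + (1 + 0)*0)*(-33) = (2*(-3)*(5 - 3) + (1 + 0)*0)*(-33) = (2*(-3)*2 + 1*0)*(-33) = (-12 + 0)*(-33) = -12*(-33) = 396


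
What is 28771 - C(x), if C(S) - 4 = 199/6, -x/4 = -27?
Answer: 172403/6 ≈ 28734.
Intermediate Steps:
x = 108 (x = -4*(-27) = 108)
C(S) = 223/6 (C(S) = 4 + 199/6 = 223/6)
28771 - C(x) = 28771 - 1*223/6 = 28771 - 223/6 = 172403/6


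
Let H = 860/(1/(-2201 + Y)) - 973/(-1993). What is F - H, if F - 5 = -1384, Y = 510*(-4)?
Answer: 7266239860/1993 ≈ 3.6459e+6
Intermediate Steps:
Y = -2040
F = -1379 (F = 5 - 1384 = -1379)
H = -7268988207/1993 (H = 860/(1/(-2201 - 2040)) - 973/(-1993) = 860/(1/(-4241)) - 973*(-1/1993) = 860/(-1/4241) + 973/1993 = 860*(-4241) + 973/1993 = -3647260 + 973/1993 = -7268988207/1993 ≈ -3.6473e+6)
F - H = -1379 - 1*(-7268988207/1993) = -1379 + 7268988207/1993 = 7266239860/1993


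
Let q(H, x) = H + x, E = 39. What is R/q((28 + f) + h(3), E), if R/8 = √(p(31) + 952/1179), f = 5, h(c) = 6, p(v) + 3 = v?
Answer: 8*√1112321/15327 ≈ 0.55049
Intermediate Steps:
p(v) = -3 + v
R = 16*√1112321/393 (R = 8*√((-3 + 31) + 952/1179) = 8*√(28 + 952*(1/1179)) = 8*√(28 + 952/1179) = 8*√(33964/1179) = 8*(2*√1112321/393) = 16*√1112321/393 ≈ 42.938)
R/q((28 + f) + h(3), E) = (16*√1112321/393)/(((28 + 5) + 6) + 39) = (16*√1112321/393)/((33 + 6) + 39) = (16*√1112321/393)/(39 + 39) = (16*√1112321/393)/78 = (16*√1112321/393)*(1/78) = 8*√1112321/15327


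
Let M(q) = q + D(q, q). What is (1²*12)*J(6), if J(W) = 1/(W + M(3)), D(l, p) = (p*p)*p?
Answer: ⅓ ≈ 0.33333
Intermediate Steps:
D(l, p) = p³ (D(l, p) = p²*p = p³)
M(q) = q + q³
J(W) = 1/(30 + W) (J(W) = 1/(W + (3 + 3³)) = 1/(W + (3 + 27)) = 1/(W + 30) = 1/(30 + W))
(1²*12)*J(6) = (1²*12)/(30 + 6) = (1*12)/36 = 12*(1/36) = ⅓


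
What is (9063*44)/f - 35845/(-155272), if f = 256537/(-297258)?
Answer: -18405649098183107/39833013064 ≈ -4.6207e+5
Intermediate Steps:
f = -256537/297258 (f = 256537*(-1/297258) = -256537/297258 ≈ -0.86301)
(9063*44)/f - 35845/(-155272) = (9063*44)/(-256537/297258) - 35845/(-155272) = 398772*(-297258/256537) - 35845*(-1/155272) = -118538167176/256537 + 35845/155272 = -18405649098183107/39833013064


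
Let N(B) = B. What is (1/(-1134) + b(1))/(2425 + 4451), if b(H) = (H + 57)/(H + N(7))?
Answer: 16441/15594768 ≈ 0.0010543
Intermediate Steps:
b(H) = (57 + H)/(7 + H) (b(H) = (H + 57)/(H + 7) = (57 + H)/(7 + H))
(1/(-1134) + b(1))/(2425 + 4451) = (1/(-1134) + (57 + 1)/(7 + 1))/(2425 + 4451) = (-1/1134 + 58/8)/6876 = (-1/1134 + (⅛)*58)*(1/6876) = (-1/1134 + 29/4)*(1/6876) = (16441/2268)*(1/6876) = 16441/15594768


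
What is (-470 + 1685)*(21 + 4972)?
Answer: 6066495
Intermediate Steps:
(-470 + 1685)*(21 + 4972) = 1215*4993 = 6066495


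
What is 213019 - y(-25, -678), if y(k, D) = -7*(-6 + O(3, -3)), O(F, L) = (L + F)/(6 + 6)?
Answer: 212977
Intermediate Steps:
O(F, L) = F/12 + L/12 (O(F, L) = (F + L)/12 = (F + L)*(1/12) = F/12 + L/12)
y(k, D) = 42 (y(k, D) = -7*(-6 + ((1/12)*3 + (1/12)*(-3))) = -7*(-6 + (1/4 - 1/4)) = -7*(-6 + 0) = -7*(-6) = 42)
213019 - y(-25, -678) = 213019 - 1*42 = 213019 - 42 = 212977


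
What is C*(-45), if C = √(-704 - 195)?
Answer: -45*I*√899 ≈ -1349.3*I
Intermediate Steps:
C = I*√899 (C = √(-899) = I*√899 ≈ 29.983*I)
C*(-45) = (I*√899)*(-45) = -45*I*√899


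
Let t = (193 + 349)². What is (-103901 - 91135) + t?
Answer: 98728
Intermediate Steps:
t = 293764 (t = 542² = 293764)
(-103901 - 91135) + t = (-103901 - 91135) + 293764 = -195036 + 293764 = 98728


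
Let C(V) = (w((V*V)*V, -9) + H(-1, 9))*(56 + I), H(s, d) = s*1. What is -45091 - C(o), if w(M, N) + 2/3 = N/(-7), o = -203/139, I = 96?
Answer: -945695/21 ≈ -45033.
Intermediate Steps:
H(s, d) = s
o = -203/139 (o = -203*1/139 = -203/139 ≈ -1.4604)
w(M, N) = -⅔ - N/7 (w(M, N) = -⅔ + N/(-7) = -⅔ + N*(-⅐) = -⅔ - N/7)
C(V) = -1216/21 (C(V) = ((-⅔ - ⅐*(-9)) - 1)*(56 + 96) = ((-⅔ + 9/7) - 1)*152 = (13/21 - 1)*152 = -8/21*152 = -1216/21)
-45091 - C(o) = -45091 - 1*(-1216/21) = -45091 + 1216/21 = -945695/21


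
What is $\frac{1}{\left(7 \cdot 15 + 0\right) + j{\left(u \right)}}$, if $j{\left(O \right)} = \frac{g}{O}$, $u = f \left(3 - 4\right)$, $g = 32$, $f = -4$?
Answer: $\frac{1}{113} \approx 0.0088496$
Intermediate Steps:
$u = 4$ ($u = - 4 \left(3 - 4\right) = \left(-4\right) \left(-1\right) = 4$)
$j{\left(O \right)} = \frac{32}{O}$
$\frac{1}{\left(7 \cdot 15 + 0\right) + j{\left(u \right)}} = \frac{1}{\left(7 \cdot 15 + 0\right) + \frac{32}{4}} = \frac{1}{\left(105 + 0\right) + 32 \cdot \frac{1}{4}} = \frac{1}{105 + 8} = \frac{1}{113}$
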